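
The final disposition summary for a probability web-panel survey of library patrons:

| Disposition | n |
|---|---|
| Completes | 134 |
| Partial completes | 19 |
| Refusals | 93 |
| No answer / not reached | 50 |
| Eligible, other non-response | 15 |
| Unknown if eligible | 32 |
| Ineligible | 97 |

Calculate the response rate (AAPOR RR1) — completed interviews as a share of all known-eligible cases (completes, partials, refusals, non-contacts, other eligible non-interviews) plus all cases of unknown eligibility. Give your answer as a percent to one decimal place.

Top = 134
Base = 134 + 19 + 93 + 50 + 15 + 32 = 343
RR1 = 134 / 343 = 0.3907

39.1%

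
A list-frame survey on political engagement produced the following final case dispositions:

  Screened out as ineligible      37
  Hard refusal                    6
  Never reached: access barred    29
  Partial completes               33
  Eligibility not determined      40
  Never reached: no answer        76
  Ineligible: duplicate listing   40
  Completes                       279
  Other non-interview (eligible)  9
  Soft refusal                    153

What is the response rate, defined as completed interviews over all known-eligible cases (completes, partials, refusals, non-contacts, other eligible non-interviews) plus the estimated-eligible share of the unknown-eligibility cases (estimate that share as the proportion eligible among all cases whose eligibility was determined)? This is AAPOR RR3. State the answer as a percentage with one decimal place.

Refused = 6 + 153 = 159
No contact after all attempts = 76 + 29 = 105
Not eligible = 37 + 40 = 77
Numerator: 279
Known eligible: 279 + 33 + 159 + 105 + 9 = 585
e = 585 / (585 + 77) = 585 / 662 = 0.8837
e × U: 0.8837 × 40 = 35.35
Denom: 585 + 35.35 = 620.35
RR3 = 279 / 620.35 = 0.4497

45.0%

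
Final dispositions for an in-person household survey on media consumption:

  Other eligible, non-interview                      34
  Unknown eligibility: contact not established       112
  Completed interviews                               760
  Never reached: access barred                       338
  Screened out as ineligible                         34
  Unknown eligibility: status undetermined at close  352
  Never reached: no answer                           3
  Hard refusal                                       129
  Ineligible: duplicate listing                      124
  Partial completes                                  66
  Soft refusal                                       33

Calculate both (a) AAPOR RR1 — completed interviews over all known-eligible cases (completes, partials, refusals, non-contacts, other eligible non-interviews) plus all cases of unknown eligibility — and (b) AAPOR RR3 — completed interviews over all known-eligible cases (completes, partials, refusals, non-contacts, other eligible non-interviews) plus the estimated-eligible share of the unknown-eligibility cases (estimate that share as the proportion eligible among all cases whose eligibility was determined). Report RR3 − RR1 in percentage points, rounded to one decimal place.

1.1

Refusal or break-off = 129 + 33 = 162
Never reached = 3 + 338 = 341
Unknown if eligible = 112 + 352 = 464
Screened out, ineligible = 34 + 124 = 158
Top = 760
Denom = 760 + 66 + 162 + 341 + 34 + 464 = 1827
RR1 = 760 / 1827 = 0.4160
Eligible (known) = 760 + 66 + 162 + 341 + 34 = 1363
e = 1363 / (1363 + 158) = 1363 / 1521 = 0.8961
Eligible share of unknowns = 0.8961 × 464 = 415.79
Denom = 1363 + 415.79 = 1778.79
RR3 = 760 / 1778.79 = 0.4273
Difference = 42.73 − 41.60 = 1.13 percentage points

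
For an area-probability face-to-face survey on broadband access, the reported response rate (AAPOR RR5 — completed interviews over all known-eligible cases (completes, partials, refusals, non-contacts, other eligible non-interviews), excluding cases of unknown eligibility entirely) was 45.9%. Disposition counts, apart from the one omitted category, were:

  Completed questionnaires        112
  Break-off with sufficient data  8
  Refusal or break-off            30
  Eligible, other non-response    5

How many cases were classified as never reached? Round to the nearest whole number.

89

RR5 = 112 / D = 0.459
D = 112 / 0.459 = 244.0
Remaining denominator categories sum to 155
never reached = 244.0 − 155 ≈ 89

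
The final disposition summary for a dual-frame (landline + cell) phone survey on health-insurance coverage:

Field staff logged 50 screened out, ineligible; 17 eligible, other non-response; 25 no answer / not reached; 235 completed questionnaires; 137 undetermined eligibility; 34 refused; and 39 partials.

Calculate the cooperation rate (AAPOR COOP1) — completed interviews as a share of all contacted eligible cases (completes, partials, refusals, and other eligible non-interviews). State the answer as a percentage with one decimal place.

72.3%

Num = 235
Denominator = 235 + 39 + 34 + 17 = 325
COOP1 = 235 / 325 = 0.7231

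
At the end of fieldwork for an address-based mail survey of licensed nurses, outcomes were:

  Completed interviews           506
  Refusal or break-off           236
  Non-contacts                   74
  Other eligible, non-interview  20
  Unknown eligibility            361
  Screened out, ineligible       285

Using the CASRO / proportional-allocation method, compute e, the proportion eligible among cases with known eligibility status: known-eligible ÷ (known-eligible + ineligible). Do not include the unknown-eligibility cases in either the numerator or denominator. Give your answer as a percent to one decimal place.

74.6%

Known eligible: 506 + 236 + 74 + 20 = 836
e = 836 / (836 + 285) = 836 / 1121 = 0.7458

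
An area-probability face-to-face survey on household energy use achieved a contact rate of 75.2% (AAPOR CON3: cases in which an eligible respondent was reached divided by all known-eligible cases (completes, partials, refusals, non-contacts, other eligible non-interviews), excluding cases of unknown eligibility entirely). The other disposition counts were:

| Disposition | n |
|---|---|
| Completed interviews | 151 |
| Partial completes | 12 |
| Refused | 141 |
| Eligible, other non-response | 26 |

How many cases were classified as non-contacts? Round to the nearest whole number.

109

Num = 151 + 12 + 141 + 26 = 330
CON3 = 330 / D = 0.752
D = 330 / 0.752 = 438.8
Remaining denominator categories sum to 330
non-contacts = 438.8 − 330 ≈ 109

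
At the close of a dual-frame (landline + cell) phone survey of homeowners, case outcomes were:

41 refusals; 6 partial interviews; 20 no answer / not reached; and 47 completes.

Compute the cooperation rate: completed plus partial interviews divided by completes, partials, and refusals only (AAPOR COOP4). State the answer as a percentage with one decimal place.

Top = 47 + 6 = 53
Denominator = 47 + 6 + 41 = 94
COOP4 = 53 / 94 = 0.5638

56.4%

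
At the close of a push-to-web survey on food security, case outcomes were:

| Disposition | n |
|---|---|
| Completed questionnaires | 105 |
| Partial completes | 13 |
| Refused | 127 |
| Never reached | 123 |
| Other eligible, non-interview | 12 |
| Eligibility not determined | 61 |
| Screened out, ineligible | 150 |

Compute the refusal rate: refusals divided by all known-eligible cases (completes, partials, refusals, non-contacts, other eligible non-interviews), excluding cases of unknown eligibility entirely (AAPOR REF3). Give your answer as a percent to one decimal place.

Num = 127
Denom = 105 + 13 + 127 + 123 + 12 = 380
REF3 = 127 / 380 = 0.3342

33.4%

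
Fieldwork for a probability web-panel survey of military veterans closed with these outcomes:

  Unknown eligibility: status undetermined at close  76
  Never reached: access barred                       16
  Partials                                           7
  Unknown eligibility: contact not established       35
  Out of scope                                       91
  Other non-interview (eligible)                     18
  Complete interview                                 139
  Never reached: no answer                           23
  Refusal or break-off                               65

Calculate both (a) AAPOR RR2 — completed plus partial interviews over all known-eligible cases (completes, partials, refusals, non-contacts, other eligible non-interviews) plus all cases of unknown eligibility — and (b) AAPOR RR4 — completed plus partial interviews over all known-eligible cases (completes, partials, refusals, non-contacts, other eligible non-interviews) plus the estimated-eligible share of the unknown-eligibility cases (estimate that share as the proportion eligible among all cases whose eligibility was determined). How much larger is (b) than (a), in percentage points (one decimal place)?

Non-contacts = 23 + 16 = 39
Unknown if eligible = 35 + 76 = 111
Num → 139 + 7 = 146
Denom → 139 + 7 + 65 + 39 + 18 + 111 = 379
RR2 = 146 / 379 = 0.3852
Eligible (known) → 139 + 7 + 65 + 39 + 18 = 268
e = 268 / (268 + 91) = 268 / 359 = 0.7465
Estimated eligible among unknowns → 0.7465 × 111 = 82.86
Denom → 268 + 82.86 = 350.86
RR4 = 146 / 350.86 = 0.4161
Difference = 41.61 − 38.52 = 3.09 percentage points

3.1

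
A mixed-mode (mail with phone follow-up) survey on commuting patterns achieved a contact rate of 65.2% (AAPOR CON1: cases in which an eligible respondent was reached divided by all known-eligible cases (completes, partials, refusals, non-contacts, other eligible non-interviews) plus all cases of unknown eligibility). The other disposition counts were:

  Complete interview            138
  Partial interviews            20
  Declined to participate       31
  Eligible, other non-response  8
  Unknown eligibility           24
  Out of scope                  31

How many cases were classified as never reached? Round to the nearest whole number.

81

Num → 138 + 20 + 31 + 8 = 197
CON1 = 197 / D = 0.652
D = 197 / 0.652 = 302.1
Remaining denominator categories sum to 221
never reached = 302.1 − 221 ≈ 81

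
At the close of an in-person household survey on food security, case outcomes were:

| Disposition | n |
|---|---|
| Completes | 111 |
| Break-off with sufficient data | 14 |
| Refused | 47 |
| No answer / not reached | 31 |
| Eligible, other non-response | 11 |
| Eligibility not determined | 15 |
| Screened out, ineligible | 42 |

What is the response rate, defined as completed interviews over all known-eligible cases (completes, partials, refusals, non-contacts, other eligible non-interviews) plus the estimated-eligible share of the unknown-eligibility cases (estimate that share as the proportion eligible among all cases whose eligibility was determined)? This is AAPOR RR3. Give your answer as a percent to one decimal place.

49.0%

Top: 111
Determined eligible: 111 + 14 + 47 + 31 + 11 = 214
e = 214 / (214 + 42) = 214 / 256 = 0.8359
e × U: 0.8359 × 15 = 12.54
Denominator: 214 + 12.54 = 226.54
RR3 = 111 / 226.54 = 0.4900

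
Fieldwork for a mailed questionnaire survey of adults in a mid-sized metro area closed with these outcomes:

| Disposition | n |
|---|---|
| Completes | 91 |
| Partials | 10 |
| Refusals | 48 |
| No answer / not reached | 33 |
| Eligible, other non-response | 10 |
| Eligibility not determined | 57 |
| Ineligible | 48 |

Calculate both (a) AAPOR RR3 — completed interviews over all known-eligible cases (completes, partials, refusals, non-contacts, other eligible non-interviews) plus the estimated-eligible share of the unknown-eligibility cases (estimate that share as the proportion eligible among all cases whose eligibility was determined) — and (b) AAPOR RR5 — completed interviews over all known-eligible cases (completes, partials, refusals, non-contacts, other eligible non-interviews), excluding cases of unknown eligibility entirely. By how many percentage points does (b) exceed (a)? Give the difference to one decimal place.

Numerator = 91
Determined eligible = 91 + 10 + 48 + 33 + 10 = 192
e = 192 / (192 + 48) = 192 / 240 = 0.8000
e × U = 0.8000 × 57 = 45.60
Base = 192 + 45.60 = 237.60
RR3 = 91 / 237.60 = 0.3830
Base = 91 + 10 + 48 + 33 + 10 = 192
RR5 = 91 / 192 = 0.4740
Difference = 47.40 − 38.30 = 9.10 percentage points

9.1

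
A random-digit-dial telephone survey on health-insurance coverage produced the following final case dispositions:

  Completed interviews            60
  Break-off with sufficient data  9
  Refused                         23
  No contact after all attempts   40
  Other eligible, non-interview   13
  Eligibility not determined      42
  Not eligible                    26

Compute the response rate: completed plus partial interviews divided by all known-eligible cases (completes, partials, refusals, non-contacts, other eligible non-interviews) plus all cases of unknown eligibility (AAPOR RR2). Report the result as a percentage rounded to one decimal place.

Numerator: 60 + 9 = 69
Denom: 60 + 9 + 23 + 40 + 13 + 42 = 187
RR2 = 69 / 187 = 0.3690

36.9%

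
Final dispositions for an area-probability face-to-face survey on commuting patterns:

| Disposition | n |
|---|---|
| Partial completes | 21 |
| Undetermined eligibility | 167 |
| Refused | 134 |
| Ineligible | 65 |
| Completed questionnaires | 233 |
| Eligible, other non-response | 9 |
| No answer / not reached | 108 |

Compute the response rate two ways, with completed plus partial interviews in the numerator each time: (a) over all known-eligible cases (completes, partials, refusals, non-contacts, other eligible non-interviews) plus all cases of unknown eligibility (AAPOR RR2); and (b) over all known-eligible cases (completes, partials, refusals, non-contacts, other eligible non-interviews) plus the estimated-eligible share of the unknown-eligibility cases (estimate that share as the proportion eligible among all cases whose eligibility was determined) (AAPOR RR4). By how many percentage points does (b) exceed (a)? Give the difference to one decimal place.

Top: 233 + 21 = 254
Denominator: 233 + 21 + 134 + 108 + 9 + 167 = 672
RR2 = 254 / 672 = 0.3780
Eligible (known): 233 + 21 + 134 + 108 + 9 = 505
e = 505 / (505 + 65) = 505 / 570 = 0.8860
Estimated eligible among unknowns: 0.8860 × 167 = 147.96
Denominator: 505 + 147.96 = 652.96
RR4 = 254 / 652.96 = 0.3890
Difference = 38.90 − 37.80 = 1.10 percentage points

1.1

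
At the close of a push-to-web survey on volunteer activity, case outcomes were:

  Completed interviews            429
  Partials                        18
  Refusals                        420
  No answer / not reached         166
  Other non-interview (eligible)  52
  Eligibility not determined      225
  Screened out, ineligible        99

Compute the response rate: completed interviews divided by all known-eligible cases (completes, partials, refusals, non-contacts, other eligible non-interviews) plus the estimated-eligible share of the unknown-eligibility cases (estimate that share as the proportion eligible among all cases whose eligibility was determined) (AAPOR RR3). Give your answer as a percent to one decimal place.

33.2%

Numerator = 429
Determined eligible = 429 + 18 + 420 + 166 + 52 = 1085
e = 1085 / (1085 + 99) = 1085 / 1184 = 0.9164
e × U = 0.9164 × 225 = 206.19
Base = 1085 + 206.19 = 1291.19
RR3 = 429 / 1291.19 = 0.3323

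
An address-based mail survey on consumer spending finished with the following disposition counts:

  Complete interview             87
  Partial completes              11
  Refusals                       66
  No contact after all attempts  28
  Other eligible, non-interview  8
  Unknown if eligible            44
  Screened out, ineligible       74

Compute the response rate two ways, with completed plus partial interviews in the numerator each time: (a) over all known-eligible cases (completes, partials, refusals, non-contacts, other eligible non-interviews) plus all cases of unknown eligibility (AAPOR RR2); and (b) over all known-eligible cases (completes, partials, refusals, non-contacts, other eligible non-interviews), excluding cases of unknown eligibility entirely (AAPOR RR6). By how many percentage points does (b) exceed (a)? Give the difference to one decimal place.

8.8

Numerator → 87 + 11 = 98
Denominator → 87 + 11 + 66 + 28 + 8 + 44 = 244
RR2 = 98 / 244 = 0.4016
Denominator → 87 + 11 + 66 + 28 + 8 = 200
RR6 = 98 / 200 = 0.4900
Difference = 49.00 − 40.16 = 8.84 percentage points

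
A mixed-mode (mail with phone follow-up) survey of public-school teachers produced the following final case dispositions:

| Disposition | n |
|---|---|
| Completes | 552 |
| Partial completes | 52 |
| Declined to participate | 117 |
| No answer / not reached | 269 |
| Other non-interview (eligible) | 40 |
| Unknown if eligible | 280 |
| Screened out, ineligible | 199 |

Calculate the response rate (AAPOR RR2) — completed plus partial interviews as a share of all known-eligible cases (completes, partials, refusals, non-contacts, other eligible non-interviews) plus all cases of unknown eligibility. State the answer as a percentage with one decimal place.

46.1%

Top: 552 + 52 = 604
Denom: 552 + 52 + 117 + 269 + 40 + 280 = 1310
RR2 = 604 / 1310 = 0.4611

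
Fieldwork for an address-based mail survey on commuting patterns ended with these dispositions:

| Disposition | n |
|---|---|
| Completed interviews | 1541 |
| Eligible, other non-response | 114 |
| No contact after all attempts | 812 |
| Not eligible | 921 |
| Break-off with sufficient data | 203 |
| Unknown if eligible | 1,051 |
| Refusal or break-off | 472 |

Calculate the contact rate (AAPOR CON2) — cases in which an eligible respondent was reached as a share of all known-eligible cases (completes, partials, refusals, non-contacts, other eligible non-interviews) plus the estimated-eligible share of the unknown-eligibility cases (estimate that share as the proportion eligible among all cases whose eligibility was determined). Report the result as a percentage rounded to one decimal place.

58.9%

Num → 1541 + 203 + 472 + 114 = 2330
Eligible (known) → 1541 + 203 + 472 + 812 + 114 = 3142
e = 3142 / (3142 + 921) = 3142 / 4063 = 0.7733
Estimated eligible among unknowns → 0.7733 × 1051 = 812.74
Denominator → 3142 + 812.74 = 3954.74
CON2 = 2330 / 3954.74 = 0.5892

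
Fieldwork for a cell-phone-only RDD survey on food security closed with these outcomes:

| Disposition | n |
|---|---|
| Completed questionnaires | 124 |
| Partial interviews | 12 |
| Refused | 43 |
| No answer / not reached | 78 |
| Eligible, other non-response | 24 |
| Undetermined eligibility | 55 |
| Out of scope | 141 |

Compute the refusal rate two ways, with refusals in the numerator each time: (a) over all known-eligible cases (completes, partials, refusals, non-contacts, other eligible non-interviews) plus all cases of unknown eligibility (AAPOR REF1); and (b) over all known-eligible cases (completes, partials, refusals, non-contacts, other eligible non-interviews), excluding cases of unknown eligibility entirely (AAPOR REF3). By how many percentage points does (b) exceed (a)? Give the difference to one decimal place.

Num = 43
Denom = 124 + 12 + 43 + 78 + 24 + 55 = 336
REF1 = 43 / 336 = 0.1280
Denom = 124 + 12 + 43 + 78 + 24 = 281
REF3 = 43 / 281 = 0.1530
Difference = 15.30 − 12.80 = 2.50 percentage points

2.5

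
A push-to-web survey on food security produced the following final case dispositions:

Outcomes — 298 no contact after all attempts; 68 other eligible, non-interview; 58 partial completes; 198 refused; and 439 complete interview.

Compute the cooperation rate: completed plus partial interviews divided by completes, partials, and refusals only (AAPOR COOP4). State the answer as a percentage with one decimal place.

Numerator → 439 + 58 = 497
Denom → 439 + 58 + 198 = 695
COOP4 = 497 / 695 = 0.7151

71.5%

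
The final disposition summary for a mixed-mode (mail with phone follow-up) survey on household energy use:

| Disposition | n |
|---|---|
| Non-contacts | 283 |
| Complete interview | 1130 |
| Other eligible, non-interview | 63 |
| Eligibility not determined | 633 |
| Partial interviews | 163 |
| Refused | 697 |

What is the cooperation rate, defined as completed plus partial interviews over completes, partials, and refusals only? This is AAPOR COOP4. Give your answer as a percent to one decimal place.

Top: 1130 + 163 = 1293
Denominator: 1130 + 163 + 697 = 1990
COOP4 = 1293 / 1990 = 0.6497

65.0%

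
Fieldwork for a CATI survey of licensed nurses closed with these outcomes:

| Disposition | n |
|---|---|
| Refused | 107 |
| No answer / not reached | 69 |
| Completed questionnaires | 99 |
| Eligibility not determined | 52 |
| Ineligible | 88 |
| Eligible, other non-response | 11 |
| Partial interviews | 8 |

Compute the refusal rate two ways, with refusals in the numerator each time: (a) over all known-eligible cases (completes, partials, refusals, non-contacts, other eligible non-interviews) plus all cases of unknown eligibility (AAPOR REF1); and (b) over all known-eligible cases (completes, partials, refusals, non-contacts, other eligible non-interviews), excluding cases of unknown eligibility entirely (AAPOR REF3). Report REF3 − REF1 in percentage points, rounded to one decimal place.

Top: 107
Denominator: 99 + 8 + 107 + 69 + 11 + 52 = 346
REF1 = 107 / 346 = 0.3092
Denominator: 99 + 8 + 107 + 69 + 11 = 294
REF3 = 107 / 294 = 0.3639
Difference = 36.39 − 30.92 = 5.47 percentage points

5.5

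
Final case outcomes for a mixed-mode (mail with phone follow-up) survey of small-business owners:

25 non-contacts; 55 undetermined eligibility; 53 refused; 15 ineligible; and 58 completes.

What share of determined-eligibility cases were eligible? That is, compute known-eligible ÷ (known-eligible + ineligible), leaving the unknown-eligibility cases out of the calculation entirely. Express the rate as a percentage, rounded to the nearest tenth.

Determined eligible → 58 + 53 + 25 = 136
e = 136 / (136 + 15) = 136 / 151 = 0.9007

90.1%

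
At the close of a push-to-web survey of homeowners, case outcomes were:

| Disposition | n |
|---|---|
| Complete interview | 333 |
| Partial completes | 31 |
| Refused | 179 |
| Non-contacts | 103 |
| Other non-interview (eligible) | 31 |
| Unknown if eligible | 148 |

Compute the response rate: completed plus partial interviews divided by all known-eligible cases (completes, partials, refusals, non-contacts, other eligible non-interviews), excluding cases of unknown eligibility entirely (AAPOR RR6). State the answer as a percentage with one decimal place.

53.8%

Num → 333 + 31 = 364
Base → 333 + 31 + 179 + 103 + 31 = 677
RR6 = 364 / 677 = 0.5377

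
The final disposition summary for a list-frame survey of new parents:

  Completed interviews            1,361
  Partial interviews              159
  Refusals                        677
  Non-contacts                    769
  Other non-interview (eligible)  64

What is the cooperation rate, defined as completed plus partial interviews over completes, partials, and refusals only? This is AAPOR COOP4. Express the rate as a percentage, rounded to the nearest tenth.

69.2%

Top = 1361 + 159 = 1520
Denominator = 1361 + 159 + 677 = 2197
COOP4 = 1520 / 2197 = 0.6919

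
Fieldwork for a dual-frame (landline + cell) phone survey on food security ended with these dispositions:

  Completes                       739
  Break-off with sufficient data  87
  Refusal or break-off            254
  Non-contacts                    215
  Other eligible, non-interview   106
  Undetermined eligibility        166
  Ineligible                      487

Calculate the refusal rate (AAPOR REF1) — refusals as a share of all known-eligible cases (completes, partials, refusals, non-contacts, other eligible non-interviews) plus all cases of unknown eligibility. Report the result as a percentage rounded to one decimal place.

Num: 254
Denom: 739 + 87 + 254 + 215 + 106 + 166 = 1567
REF1 = 254 / 1567 = 0.1621

16.2%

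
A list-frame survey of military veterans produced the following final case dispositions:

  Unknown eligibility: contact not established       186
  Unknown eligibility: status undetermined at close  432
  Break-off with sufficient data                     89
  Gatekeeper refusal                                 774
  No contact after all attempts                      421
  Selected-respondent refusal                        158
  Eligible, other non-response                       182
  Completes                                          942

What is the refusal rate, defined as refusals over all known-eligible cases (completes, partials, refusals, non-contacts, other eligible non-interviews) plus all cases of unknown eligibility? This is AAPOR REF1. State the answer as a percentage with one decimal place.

29.3%

Refused = 774 + 158 = 932
Eligibility not determined = 186 + 432 = 618
Top: 932
Denom: 942 + 89 + 932 + 421 + 182 + 618 = 3184
REF1 = 932 / 3184 = 0.2927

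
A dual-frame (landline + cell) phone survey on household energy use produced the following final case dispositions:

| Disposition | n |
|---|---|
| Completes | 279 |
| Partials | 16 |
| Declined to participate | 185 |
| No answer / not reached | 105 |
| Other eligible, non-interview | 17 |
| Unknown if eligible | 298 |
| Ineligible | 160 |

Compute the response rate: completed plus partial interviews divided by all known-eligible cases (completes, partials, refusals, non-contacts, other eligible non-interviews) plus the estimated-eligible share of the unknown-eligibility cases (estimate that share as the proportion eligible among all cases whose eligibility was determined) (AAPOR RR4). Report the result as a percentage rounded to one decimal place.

35.2%

Top → 279 + 16 = 295
Known eligible → 279 + 16 + 185 + 105 + 17 = 602
e = 602 / (602 + 160) = 602 / 762 = 0.7900
e × U → 0.7900 × 298 = 235.42
Denom → 602 + 235.42 = 837.42
RR4 = 295 / 837.42 = 0.3523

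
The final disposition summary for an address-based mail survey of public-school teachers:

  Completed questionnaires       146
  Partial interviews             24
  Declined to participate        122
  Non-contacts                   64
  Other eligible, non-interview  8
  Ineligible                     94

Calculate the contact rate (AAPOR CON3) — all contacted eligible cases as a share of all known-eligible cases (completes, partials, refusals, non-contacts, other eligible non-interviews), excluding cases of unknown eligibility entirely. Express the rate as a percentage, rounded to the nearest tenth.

Top = 146 + 24 + 122 + 8 = 300
Denom = 146 + 24 + 122 + 64 + 8 = 364
CON3 = 300 / 364 = 0.8242

82.4%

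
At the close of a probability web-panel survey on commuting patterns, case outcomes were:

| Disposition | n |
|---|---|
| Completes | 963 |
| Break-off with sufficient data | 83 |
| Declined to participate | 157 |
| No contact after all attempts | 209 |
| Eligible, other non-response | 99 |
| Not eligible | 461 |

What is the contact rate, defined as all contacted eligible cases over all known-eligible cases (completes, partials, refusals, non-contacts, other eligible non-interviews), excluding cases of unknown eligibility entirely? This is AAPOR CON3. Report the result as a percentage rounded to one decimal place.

Num: 963 + 83 + 157 + 99 = 1302
Base: 963 + 83 + 157 + 209 + 99 = 1511
CON3 = 1302 / 1511 = 0.8617

86.2%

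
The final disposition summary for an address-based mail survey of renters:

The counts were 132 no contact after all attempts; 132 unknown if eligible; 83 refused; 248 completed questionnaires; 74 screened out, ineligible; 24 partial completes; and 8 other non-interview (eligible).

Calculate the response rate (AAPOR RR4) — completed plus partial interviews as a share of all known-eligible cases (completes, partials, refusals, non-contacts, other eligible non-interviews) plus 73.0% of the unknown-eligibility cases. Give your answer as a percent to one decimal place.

46.0%

Num = 248 + 24 = 272
Known eligible = 248 + 24 + 83 + 132 + 8 = 495
e × U = 0.7300 × 132 = 96.36
Base = 495 + 96.36 = 591.36
RR4 = 272 / 591.36 = 0.4600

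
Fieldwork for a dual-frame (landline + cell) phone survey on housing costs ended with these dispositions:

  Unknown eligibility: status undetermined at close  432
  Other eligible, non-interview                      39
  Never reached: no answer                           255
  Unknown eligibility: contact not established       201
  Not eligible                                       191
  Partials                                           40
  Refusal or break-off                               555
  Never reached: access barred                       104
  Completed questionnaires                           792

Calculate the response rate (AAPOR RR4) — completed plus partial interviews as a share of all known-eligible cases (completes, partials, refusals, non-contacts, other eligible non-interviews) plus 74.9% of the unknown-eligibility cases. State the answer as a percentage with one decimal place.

36.8%

No answer / not reached = 255 + 104 = 359
Eligibility not determined = 201 + 432 = 633
Top = 792 + 40 = 832
Eligible (known) = 792 + 40 + 555 + 359 + 39 = 1785
e × U = 0.7490 × 633 = 474.12
Base = 1785 + 474.12 = 2259.12
RR4 = 832 / 2259.12 = 0.3683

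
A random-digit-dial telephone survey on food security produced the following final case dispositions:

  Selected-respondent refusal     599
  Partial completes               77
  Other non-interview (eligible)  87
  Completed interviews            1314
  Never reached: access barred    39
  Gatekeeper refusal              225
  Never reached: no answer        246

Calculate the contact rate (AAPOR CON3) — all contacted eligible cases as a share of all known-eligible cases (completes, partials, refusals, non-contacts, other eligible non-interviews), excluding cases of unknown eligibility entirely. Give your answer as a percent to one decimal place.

Refusal or break-off = 225 + 599 = 824
No contact after all attempts = 246 + 39 = 285
Top → 1314 + 77 + 824 + 87 = 2302
Denominator → 1314 + 77 + 824 + 285 + 87 = 2587
CON3 = 2302 / 2587 = 0.8898

89.0%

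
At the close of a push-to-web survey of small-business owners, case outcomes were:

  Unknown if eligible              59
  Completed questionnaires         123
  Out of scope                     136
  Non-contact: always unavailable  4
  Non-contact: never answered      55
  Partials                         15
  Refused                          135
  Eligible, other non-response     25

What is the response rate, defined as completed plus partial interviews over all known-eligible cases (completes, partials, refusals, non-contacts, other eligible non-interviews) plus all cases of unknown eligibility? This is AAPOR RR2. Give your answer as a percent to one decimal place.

No contact after all attempts = 55 + 4 = 59
Top = 123 + 15 = 138
Denominator = 123 + 15 + 135 + 59 + 25 + 59 = 416
RR2 = 138 / 416 = 0.3317

33.2%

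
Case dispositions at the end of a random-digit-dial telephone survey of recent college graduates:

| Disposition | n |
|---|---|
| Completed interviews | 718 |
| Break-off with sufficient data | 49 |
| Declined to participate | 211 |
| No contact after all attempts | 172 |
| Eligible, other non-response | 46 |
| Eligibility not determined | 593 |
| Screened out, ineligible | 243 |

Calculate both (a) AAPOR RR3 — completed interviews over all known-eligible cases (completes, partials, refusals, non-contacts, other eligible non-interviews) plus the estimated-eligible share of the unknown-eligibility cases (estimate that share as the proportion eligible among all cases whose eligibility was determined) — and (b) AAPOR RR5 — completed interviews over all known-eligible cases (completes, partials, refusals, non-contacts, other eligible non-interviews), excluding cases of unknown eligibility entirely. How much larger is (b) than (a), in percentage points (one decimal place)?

Top = 718
Determined eligible = 718 + 49 + 211 + 172 + 46 = 1196
e = 1196 / (1196 + 243) = 1196 / 1439 = 0.8311
Eligible share of unknowns = 0.8311 × 593 = 492.84
Denominator = 1196 + 492.84 = 1688.84
RR3 = 718 / 1688.84 = 0.4251
Denominator = 718 + 49 + 211 + 172 + 46 = 1196
RR5 = 718 / 1196 = 0.6003
Difference = 60.03 − 42.51 = 17.52 percentage points

17.5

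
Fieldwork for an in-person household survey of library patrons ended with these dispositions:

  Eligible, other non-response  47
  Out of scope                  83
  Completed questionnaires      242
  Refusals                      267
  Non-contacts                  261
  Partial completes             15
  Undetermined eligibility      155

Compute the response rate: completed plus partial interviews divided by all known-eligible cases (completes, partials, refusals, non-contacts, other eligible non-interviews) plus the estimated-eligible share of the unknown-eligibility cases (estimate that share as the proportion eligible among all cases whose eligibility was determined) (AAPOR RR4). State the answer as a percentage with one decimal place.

26.4%

Num → 242 + 15 = 257
Eligible (known) → 242 + 15 + 267 + 261 + 47 = 832
e = 832 / (832 + 83) = 832 / 915 = 0.9093
Estimated eligible among unknowns → 0.9093 × 155 = 140.94
Base → 832 + 140.94 = 972.94
RR4 = 257 / 972.94 = 0.2641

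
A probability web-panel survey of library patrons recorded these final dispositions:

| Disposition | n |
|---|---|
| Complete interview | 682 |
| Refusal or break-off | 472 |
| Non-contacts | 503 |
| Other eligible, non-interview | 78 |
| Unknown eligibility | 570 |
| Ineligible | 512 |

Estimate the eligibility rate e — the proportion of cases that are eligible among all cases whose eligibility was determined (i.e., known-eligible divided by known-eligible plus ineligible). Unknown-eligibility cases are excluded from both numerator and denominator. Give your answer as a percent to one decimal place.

Eligible (known) = 682 + 472 + 503 + 78 = 1735
e = 1735 / (1735 + 512) = 1735 / 2247 = 0.7721

77.2%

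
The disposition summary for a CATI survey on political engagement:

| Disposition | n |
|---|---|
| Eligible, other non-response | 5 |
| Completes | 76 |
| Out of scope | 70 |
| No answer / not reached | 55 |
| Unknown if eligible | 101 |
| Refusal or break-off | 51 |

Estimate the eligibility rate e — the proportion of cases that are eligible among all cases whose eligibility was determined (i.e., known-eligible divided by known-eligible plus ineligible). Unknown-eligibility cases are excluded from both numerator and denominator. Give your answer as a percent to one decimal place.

Determined eligible → 76 + 51 + 55 + 5 = 187
e = 187 / (187 + 70) = 187 / 257 = 0.7276

72.8%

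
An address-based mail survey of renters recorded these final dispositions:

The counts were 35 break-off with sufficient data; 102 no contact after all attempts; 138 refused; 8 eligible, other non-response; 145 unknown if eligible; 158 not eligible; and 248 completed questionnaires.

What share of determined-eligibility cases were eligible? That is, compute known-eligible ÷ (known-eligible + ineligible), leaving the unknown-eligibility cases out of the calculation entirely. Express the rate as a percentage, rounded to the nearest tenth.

Determined eligible: 248 + 35 + 138 + 102 + 8 = 531
e = 531 / (531 + 158) = 531 / 689 = 0.7707

77.1%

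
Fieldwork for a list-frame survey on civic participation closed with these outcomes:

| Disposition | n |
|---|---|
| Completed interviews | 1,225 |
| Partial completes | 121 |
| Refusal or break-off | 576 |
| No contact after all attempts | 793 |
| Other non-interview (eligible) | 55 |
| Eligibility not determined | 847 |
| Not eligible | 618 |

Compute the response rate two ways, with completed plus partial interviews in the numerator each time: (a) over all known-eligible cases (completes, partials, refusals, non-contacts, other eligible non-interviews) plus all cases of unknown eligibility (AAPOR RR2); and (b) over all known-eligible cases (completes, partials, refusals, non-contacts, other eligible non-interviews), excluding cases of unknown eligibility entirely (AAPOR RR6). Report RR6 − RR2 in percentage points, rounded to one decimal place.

11.4

Numerator = 1225 + 121 = 1346
Denom = 1225 + 121 + 576 + 793 + 55 + 847 = 3617
RR2 = 1346 / 3617 = 0.3721
Denom = 1225 + 121 + 576 + 793 + 55 = 2770
RR6 = 1346 / 2770 = 0.4859
Difference = 48.59 − 37.21 = 11.38 percentage points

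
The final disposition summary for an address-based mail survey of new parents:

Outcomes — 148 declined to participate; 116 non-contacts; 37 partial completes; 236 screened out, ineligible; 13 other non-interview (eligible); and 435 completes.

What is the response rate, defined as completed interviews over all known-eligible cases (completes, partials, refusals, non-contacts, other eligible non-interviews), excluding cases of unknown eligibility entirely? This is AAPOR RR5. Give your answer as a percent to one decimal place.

58.1%

Top = 435
Denom = 435 + 37 + 148 + 116 + 13 = 749
RR5 = 435 / 749 = 0.5808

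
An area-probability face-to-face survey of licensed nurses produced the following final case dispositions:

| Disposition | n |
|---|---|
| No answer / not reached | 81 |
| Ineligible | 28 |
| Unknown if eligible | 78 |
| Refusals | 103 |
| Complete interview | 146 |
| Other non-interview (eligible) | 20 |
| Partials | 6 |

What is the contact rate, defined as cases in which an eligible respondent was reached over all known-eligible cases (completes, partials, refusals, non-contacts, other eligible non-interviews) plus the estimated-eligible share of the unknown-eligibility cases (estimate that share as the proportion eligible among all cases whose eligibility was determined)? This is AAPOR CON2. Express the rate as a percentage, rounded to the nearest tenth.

64.2%

Num = 146 + 6 + 103 + 20 = 275
Determined eligible = 146 + 6 + 103 + 81 + 20 = 356
e = 356 / (356 + 28) = 356 / 384 = 0.9271
e × U = 0.9271 × 78 = 72.31
Denominator = 356 + 72.31 = 428.31
CON2 = 275 / 428.31 = 0.6421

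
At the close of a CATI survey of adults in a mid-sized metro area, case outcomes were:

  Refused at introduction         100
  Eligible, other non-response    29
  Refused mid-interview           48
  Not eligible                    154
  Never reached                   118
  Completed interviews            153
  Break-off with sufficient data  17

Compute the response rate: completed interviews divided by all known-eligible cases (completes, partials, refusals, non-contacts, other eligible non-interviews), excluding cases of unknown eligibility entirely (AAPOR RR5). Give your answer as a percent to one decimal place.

32.9%

Declined to participate = 100 + 48 = 148
Top → 153
Denominator → 153 + 17 + 148 + 118 + 29 = 465
RR5 = 153 / 465 = 0.3290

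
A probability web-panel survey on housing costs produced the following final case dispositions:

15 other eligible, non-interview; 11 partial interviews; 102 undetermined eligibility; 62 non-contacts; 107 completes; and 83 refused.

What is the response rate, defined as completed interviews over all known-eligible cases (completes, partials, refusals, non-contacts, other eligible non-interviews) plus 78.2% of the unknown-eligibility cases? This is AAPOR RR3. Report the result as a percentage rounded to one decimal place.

29.9%

Top → 107
Determined eligible → 107 + 11 + 83 + 62 + 15 = 278
e × U → 0.7820 × 102 = 79.76
Denom → 278 + 79.76 = 357.76
RR3 = 107 / 357.76 = 0.2991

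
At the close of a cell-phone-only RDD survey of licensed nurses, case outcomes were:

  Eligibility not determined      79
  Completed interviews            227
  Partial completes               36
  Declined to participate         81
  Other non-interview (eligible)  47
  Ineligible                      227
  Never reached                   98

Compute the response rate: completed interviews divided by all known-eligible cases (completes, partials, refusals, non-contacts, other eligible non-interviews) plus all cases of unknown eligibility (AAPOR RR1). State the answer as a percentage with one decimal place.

40.0%

Num = 227
Denom = 227 + 36 + 81 + 98 + 47 + 79 = 568
RR1 = 227 / 568 = 0.3996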